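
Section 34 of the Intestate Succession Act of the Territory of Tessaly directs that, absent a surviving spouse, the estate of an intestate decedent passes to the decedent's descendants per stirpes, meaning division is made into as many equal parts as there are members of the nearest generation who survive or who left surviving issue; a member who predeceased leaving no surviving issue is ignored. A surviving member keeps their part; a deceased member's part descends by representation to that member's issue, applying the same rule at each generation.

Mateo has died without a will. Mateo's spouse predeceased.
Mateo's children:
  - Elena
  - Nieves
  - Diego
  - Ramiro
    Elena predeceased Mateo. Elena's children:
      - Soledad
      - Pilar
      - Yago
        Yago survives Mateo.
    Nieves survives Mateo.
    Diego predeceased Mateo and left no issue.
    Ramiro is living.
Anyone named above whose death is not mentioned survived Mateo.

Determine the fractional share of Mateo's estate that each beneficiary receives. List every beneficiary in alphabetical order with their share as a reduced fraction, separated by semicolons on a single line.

Nieves 1/3; Pilar 1/9; Ramiro 1/3; Soledad 1/9; Yago 1/9

There is no surviving spouse, so the entire estate passes to Mateo's descendants per stirpes.
Diego left no surviving issue, so that branch lapses and is disregarded.
The estate is divided into 3 equal shares of 1/3 among Elena, Nieves, Ramiro.
Elena predeceased; the 1/3 allotted to Elena's branch passes to Elena's issue by representation.
The 1/3 is divided into 3 equal shares of 1/9 among Soledad, Pilar, Yago.
Soledad is living and takes 1/9.
Pilar is living and takes 1/9.
Yago is living and takes 1/9.
Nieves is living and takes 1/3.
Ramiro is living and takes 1/3.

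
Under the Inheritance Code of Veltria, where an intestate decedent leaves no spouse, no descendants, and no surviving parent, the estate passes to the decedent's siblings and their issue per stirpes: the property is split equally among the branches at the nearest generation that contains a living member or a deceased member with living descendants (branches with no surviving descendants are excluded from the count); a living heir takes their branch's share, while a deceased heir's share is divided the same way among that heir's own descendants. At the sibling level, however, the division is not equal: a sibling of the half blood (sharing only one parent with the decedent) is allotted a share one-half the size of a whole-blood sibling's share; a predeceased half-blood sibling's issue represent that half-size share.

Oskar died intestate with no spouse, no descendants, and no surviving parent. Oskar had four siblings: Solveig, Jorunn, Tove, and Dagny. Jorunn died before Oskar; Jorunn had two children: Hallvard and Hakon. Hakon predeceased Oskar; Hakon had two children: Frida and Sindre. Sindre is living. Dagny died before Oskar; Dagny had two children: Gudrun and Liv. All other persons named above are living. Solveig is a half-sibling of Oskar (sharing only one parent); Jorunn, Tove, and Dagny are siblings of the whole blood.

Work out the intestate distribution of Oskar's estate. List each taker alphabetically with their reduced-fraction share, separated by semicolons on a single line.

Frida 1/14; Gudrun 1/7; Hallvard 1/7; Liv 1/7; Sindre 1/14; Solveig 1/7; Tove 2/7

No spouse, descendants, or parent survives, so the estate passes to Oskar's siblings per stirpes.
Half-blood siblings count for one-half the weight of whole-blood siblings at the initial division.
Dividing 1 in proportion to weights (total weight 7/2): Solveig (weight 1/2) → 1/7; Jorunn (weight 1) → 2/7; Tove (weight 1) → 2/7; Dagny (weight 1) → 2/7.
Solveig is living and takes 1/7.
Jorunn predeceased; the 2/7 allotted to Jorunn's branch passes to Jorunn's issue by representation.
The 2/7 is divided into 2 equal shares of 1/7 among Hallvard, Hakon.
Hallvard is living and takes 1/7.
Hakon predeceased; the 1/7 allotted to Hakon's branch passes to Hakon's issue by representation.
The 1/7 is divided into 2 equal shares of 1/14 among Frida, Sindre.
Frida is living and takes 1/14.
Sindre is living and takes 1/14.
Tove is living and takes 2/7.
Dagny predeceased; the 2/7 allotted to Dagny's branch passes to Dagny's issue by representation.
The 2/7 is divided into 2 equal shares of 1/7 among Gudrun, Liv.
Gudrun is living and takes 1/7.
Liv is living and takes 1/7.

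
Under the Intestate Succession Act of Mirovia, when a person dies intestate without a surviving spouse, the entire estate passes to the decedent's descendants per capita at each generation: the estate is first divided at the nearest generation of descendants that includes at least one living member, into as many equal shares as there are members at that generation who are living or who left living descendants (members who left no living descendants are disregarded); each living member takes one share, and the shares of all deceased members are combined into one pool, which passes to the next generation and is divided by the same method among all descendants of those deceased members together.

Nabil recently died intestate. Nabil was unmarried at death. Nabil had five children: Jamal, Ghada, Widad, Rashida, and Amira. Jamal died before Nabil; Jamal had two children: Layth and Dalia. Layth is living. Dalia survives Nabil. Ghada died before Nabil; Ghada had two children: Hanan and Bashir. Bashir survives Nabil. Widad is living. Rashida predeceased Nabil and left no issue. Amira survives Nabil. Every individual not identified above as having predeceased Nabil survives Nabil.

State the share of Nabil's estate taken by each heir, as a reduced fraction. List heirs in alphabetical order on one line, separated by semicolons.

There is no surviving spouse, so the entire estate passes to Nabil's descendants per capita at each generation.
At generation 1 (Jamal, Ghada, Widad, Amira) there are 4 shares of (1)/4 = 1/4 each.
Living: Widad and Amira — each takes 1/4.
Deceased: Jamal and Ghada. Their combined 1/2 is pooled and carried to generation 2.
At generation 2 (Layth, Dalia, Hanan, Bashir) there are 4 shares of (1/2)/4 = 1/8 each.
Living: Layth, Dalia, Hanan, and Bashir — each takes 1/8.

Amira 1/4; Bashir 1/8; Dalia 1/8; Hanan 1/8; Layth 1/8; Widad 1/4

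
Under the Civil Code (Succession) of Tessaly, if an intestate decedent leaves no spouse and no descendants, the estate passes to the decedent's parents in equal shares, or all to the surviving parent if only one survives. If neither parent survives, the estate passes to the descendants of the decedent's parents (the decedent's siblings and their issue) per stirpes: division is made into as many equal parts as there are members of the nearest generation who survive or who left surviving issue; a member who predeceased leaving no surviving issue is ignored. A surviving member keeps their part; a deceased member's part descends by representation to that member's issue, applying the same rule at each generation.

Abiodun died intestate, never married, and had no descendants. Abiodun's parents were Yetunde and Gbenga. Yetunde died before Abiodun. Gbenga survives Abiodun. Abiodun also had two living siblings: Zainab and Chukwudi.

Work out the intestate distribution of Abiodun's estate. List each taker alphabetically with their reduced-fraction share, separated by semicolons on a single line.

Only one parent, Gbenga, survives, so Gbenga takes the entire estate. The siblings take nothing because a surviving parent has priority.

Gbenga 1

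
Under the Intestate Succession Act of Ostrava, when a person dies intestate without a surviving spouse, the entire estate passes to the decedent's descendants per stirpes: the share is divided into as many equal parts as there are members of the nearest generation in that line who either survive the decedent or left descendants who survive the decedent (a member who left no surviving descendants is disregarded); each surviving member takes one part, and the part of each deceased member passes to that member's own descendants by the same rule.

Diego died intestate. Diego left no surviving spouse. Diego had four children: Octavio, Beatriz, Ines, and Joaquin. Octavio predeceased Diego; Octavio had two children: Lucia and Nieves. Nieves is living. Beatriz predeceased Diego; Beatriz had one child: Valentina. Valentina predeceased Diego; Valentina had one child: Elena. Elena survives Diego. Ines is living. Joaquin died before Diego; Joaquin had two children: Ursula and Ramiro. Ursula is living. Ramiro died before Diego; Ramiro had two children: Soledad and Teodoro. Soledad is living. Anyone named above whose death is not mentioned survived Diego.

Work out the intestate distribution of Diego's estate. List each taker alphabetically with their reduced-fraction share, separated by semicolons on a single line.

Elena 1/4; Ines 1/4; Lucia 1/8; Nieves 1/8; Soledad 1/16; Teodoro 1/16; Ursula 1/8

There is no surviving spouse, so the entire estate passes to Diego's descendants per stirpes.
The estate is divided into 4 equal shares of 1/4 among Octavio, Beatriz, Ines, Joaquin.
Octavio predeceased; the 1/4 allotted to Octavio's branch passes to Octavio's issue by representation.
The 1/4 is divided into 2 equal shares of 1/8 among Lucia, Nieves.
Lucia is living and takes 1/8.
Nieves is living and takes 1/8.
Beatriz predeceased; the 1/4 allotted to Beatriz's branch passes to Beatriz's issue by representation.
Valentina's line is the sole branch at this level, so the full 1/4 passes to Valentina's issue by representation.
Elena is the sole taker at this level and receives the full 1/4.
Ines is living and takes 1/4.
Joaquin predeceased; the 1/4 allotted to Joaquin's branch passes to Joaquin's issue by representation.
The 1/4 is divided into 2 equal shares of 1/8 among Ursula, Ramiro.
Ursula is living and takes 1/8.
Ramiro predeceased; the 1/8 allotted to Ramiro's branch passes to Ramiro's issue by representation.
The 1/8 is divided into 2 equal shares of 1/16 among Soledad, Teodoro.
Soledad is living and takes 1/16.
Teodoro is living and takes 1/16.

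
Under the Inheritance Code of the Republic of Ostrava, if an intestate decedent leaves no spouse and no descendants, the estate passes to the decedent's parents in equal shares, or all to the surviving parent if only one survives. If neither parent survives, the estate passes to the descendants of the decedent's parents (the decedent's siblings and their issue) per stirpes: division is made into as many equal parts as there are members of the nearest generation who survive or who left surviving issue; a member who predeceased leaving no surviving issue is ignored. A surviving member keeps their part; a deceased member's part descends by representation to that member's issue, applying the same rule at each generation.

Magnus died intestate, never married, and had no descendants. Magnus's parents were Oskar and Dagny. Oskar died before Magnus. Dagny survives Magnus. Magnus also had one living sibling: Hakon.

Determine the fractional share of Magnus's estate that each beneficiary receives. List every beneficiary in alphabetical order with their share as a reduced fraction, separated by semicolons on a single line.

Only one parent, Dagny, survives, so Dagny takes the entire estate. The siblings take nothing because a surviving parent has priority.

Dagny 1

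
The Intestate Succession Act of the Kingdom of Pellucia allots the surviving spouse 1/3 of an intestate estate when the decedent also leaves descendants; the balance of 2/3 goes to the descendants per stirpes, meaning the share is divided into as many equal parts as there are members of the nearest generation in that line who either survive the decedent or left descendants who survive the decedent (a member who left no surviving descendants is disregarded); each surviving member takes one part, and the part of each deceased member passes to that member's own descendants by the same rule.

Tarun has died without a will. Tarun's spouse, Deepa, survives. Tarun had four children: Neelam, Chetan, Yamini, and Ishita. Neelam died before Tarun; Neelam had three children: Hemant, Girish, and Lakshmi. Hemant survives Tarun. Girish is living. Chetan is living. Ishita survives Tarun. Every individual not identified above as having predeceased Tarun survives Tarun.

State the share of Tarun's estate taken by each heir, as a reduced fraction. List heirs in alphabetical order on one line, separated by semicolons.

Chetan 1/6; Deepa 1/3; Girish 1/18; Hemant 1/18; Ishita 1/6; Lakshmi 1/18; Yamini 1/6

Deepa, as surviving spouse, takes 1/3.
The remaining 2/3 passes to Tarun's descendants per stirpes.
The 2/3 is divided into 4 equal shares of 1/6 among Neelam, Chetan, Yamini, Ishita.
Neelam predeceased; the 1/6 allotted to Neelam's branch passes to Neelam's issue by representation.
The 1/6 is divided into 3 equal shares of 1/18 among Hemant, Girish, Lakshmi.
Hemant is living and takes 1/18.
Girish is living and takes 1/18.
Lakshmi is living and takes 1/18.
Chetan is living and takes 1/6.
Yamini is living and takes 1/6.
Ishita is living and takes 1/6.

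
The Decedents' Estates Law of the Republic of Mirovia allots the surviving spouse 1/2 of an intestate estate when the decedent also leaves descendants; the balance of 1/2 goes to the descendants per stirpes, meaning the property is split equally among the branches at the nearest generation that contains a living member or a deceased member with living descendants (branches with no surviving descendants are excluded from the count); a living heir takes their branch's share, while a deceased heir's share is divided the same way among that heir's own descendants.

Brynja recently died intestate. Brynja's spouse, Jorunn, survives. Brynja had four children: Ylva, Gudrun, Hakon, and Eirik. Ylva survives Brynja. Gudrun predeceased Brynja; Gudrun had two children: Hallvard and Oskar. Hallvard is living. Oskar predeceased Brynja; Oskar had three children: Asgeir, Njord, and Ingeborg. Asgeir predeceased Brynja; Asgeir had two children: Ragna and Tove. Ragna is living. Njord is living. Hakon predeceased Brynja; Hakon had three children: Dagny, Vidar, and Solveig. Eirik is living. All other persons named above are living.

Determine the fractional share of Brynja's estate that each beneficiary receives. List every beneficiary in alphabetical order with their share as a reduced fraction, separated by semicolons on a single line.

Dagny 1/24; Eirik 1/8; Hallvard 1/16; Ingeborg 1/48; Jorunn 1/2; Njord 1/48; Ragna 1/96; Solveig 1/24; Tove 1/96; Vidar 1/24; Ylva 1/8

Jorunn, as surviving spouse, takes 1/2.
The remaining 1/2 passes to Brynja's descendants per stirpes.
The 1/2 is divided into 4 equal shares of 1/8 among Ylva, Gudrun, Hakon, Eirik.
Ylva is living and takes 1/8.
Gudrun predeceased; the 1/8 allotted to Gudrun's branch passes to Gudrun's issue by representation.
The 1/8 is divided into 2 equal shares of 1/16 among Hallvard, Oskar.
Hallvard is living and takes 1/16.
Oskar predeceased; the 1/16 allotted to Oskar's branch passes to Oskar's issue by representation.
The 1/16 is divided into 3 equal shares of 1/48 among Asgeir, Njord, Ingeborg.
Asgeir predeceased; the 1/48 allotted to Asgeir's branch passes to Asgeir's issue by representation.
The 1/48 is divided into 2 equal shares of 1/96 among Ragna, Tove.
Ragna is living and takes 1/96.
Tove is living and takes 1/96.
Njord is living and takes 1/48.
Ingeborg is living and takes 1/48.
Hakon predeceased; the 1/8 allotted to Hakon's branch passes to Hakon's issue by representation.
The 1/8 is divided into 3 equal shares of 1/24 among Dagny, Vidar, Solveig.
Dagny is living and takes 1/24.
Vidar is living and takes 1/24.
Solveig is living and takes 1/24.
Eirik is living and takes 1/8.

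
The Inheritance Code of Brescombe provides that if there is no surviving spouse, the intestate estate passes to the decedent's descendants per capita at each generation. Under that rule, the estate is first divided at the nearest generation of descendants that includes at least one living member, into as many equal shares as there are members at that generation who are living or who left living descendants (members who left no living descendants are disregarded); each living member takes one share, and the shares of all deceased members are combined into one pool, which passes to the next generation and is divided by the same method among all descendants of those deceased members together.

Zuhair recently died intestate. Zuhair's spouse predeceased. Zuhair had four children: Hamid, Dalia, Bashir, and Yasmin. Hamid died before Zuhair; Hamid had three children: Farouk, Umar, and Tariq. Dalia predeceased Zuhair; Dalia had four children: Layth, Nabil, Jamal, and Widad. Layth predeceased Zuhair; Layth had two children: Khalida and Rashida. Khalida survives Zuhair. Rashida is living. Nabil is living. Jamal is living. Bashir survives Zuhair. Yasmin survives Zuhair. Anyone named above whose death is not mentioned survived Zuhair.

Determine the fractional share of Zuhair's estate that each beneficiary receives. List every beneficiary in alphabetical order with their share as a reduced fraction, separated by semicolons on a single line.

Bashir 1/4; Farouk 1/14; Jamal 1/14; Khalida 1/28; Nabil 1/14; Rashida 1/28; Tariq 1/14; Umar 1/14; Widad 1/14; Yasmin 1/4

There is no surviving spouse, so the entire estate passes to Zuhair's descendants per capita at each generation.
At generation 1 (Hamid, Dalia, Bashir, Yasmin) there are 4 shares of (1)/4 = 1/4 each.
Living: Bashir and Yasmin — each takes 1/4.
Deceased: Hamid and Dalia. Their combined 1/2 is pooled and carried to generation 2.
At generation 2 (Farouk, Umar, Tariq, Layth, Nabil, Jamal, Widad) there are 7 shares of (1/2)/7 = 1/14 each.
Living: Farouk, Umar, Tariq, Nabil, Jamal, and Widad — each takes 1/14.
Deceased: Layth. That 1/14 share is carried to generation 3.
At generation 3 (Khalida, Rashida) there are 2 shares of (1/14)/2 = 1/28 each.
Living: Khalida and Rashida — each takes 1/28.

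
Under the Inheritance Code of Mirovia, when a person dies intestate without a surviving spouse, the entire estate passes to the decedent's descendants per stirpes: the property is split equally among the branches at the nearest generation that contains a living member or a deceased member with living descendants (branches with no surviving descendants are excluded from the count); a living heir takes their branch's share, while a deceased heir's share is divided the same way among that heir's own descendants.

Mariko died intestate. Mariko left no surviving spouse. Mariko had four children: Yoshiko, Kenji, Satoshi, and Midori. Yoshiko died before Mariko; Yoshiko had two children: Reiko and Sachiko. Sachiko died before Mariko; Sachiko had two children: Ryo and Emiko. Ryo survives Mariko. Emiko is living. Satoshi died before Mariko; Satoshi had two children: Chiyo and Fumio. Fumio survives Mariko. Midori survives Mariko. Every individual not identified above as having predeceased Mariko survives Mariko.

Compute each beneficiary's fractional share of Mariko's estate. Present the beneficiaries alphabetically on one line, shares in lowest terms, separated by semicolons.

There is no surviving spouse, so the entire estate passes to Mariko's descendants per stirpes.
The estate is divided into 4 equal shares of 1/4 among Yoshiko, Kenji, Satoshi, Midori.
Yoshiko predeceased; the 1/4 allotted to Yoshiko's branch passes to Yoshiko's issue by representation.
The 1/4 is divided into 2 equal shares of 1/8 among Reiko, Sachiko.
Reiko is living and takes 1/8.
Sachiko predeceased; the 1/8 allotted to Sachiko's branch passes to Sachiko's issue by representation.
The 1/8 is divided into 2 equal shares of 1/16 among Ryo, Emiko.
Ryo is living and takes 1/16.
Emiko is living and takes 1/16.
Kenji is living and takes 1/4.
Satoshi predeceased; the 1/4 allotted to Satoshi's branch passes to Satoshi's issue by representation.
The 1/4 is divided into 2 equal shares of 1/8 among Chiyo, Fumio.
Chiyo is living and takes 1/8.
Fumio is living and takes 1/8.
Midori is living and takes 1/4.

Chiyo 1/8; Emiko 1/16; Fumio 1/8; Kenji 1/4; Midori 1/4; Reiko 1/8; Ryo 1/16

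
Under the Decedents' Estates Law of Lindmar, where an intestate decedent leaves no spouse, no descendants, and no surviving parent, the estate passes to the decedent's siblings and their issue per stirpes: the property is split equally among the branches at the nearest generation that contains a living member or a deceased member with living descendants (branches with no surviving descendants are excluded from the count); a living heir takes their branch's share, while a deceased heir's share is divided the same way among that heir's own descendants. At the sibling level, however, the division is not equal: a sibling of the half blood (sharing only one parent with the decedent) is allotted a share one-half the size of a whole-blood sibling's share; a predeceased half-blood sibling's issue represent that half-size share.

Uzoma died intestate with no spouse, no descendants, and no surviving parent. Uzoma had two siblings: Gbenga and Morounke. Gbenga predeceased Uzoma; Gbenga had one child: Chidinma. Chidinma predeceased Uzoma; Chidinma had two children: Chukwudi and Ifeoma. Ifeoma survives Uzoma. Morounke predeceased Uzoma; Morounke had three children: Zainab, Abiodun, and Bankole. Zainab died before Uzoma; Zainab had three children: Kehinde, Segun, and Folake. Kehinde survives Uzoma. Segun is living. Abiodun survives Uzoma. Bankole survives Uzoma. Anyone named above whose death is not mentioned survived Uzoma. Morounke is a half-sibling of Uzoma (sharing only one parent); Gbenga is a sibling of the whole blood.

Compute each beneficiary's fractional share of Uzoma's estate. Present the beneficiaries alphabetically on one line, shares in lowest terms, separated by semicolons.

Abiodun 1/9; Bankole 1/9; Chukwudi 1/3; Folake 1/27; Ifeoma 1/3; Kehinde 1/27; Segun 1/27

No spouse, descendants, or parent survives, so the estate passes to Uzoma's siblings per stirpes.
Half-blood siblings count for one-half the weight of whole-blood siblings at the initial division.
Dividing 1 in proportion to weights (total weight 3/2): Gbenga (weight 1) → 2/3; Morounke (weight 1/2) → 1/3.
Gbenga predeceased; the 2/3 allotted to Gbenga's branch passes to Gbenga's issue by representation.
Chidinma's line is the sole branch at this level, so the full 2/3 passes to Chidinma's issue by representation.
The 2/3 is divided into 2 equal shares of 1/3 among Chukwudi, Ifeoma.
Chukwudi is living and takes 1/3.
Ifeoma is living and takes 1/3.
Morounke predeceased; the 1/3 allotted to Morounke's branch passes to Morounke's issue by representation.
The 1/3 is divided into 3 equal shares of 1/9 among Zainab, Abiodun, Bankole.
Zainab predeceased; the 1/9 allotted to Zainab's branch passes to Zainab's issue by representation.
The 1/9 is divided into 3 equal shares of 1/27 among Kehinde, Segun, Folake.
Kehinde is living and takes 1/27.
Segun is living and takes 1/27.
Folake is living and takes 1/27.
Abiodun is living and takes 1/9.
Bankole is living and takes 1/9.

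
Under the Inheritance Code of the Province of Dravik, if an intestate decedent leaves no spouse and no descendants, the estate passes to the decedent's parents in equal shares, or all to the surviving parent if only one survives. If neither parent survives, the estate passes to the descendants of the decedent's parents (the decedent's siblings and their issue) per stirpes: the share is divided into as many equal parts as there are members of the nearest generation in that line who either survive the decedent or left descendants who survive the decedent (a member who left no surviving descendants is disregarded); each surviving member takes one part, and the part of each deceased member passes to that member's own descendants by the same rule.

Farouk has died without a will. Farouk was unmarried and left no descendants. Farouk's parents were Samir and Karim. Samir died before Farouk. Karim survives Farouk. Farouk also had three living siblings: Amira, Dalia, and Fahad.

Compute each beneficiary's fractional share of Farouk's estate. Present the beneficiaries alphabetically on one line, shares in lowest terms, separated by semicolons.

Karim 1

Only one parent, Karim, survives, so Karim takes the entire estate. The siblings take nothing because a surviving parent has priority.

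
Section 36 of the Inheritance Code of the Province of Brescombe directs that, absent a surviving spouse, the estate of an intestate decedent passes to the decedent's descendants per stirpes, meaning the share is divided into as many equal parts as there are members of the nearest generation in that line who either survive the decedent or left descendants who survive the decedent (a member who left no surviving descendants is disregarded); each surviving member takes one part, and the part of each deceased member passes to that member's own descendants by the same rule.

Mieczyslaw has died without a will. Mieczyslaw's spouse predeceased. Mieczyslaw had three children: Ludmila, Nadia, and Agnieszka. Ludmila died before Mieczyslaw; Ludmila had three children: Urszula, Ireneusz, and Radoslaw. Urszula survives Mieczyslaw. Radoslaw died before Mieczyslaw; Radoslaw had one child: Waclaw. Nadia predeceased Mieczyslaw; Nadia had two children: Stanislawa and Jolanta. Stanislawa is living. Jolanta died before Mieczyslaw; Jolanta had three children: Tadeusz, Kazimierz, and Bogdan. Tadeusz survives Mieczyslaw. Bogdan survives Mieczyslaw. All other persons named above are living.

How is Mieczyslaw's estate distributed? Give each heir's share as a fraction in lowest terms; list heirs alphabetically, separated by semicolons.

There is no surviving spouse, so the entire estate passes to Mieczyslaw's descendants per stirpes.
The estate is divided into 3 equal shares of 1/3 among Ludmila, Nadia, Agnieszka.
Ludmila predeceased; the 1/3 allotted to Ludmila's branch passes to Ludmila's issue by representation.
The 1/3 is divided into 3 equal shares of 1/9 among Urszula, Ireneusz, Radoslaw.
Urszula is living and takes 1/9.
Ireneusz is living and takes 1/9.
Radoslaw predeceased; the 1/9 allotted to Radoslaw's branch passes to Radoslaw's issue by representation.
Waclaw is the sole taker at this level and receives the full 1/9.
Nadia predeceased; the 1/3 allotted to Nadia's branch passes to Nadia's issue by representation.
The 1/3 is divided into 2 equal shares of 1/6 among Stanislawa, Jolanta.
Stanislawa is living and takes 1/6.
Jolanta predeceased; the 1/6 allotted to Jolanta's branch passes to Jolanta's issue by representation.
The 1/6 is divided into 3 equal shares of 1/18 among Tadeusz, Kazimierz, Bogdan.
Tadeusz is living and takes 1/18.
Kazimierz is living and takes 1/18.
Bogdan is living and takes 1/18.
Agnieszka is living and takes 1/3.

Agnieszka 1/3; Bogdan 1/18; Ireneusz 1/9; Kazimierz 1/18; Stanislawa 1/6; Tadeusz 1/18; Urszula 1/9; Waclaw 1/9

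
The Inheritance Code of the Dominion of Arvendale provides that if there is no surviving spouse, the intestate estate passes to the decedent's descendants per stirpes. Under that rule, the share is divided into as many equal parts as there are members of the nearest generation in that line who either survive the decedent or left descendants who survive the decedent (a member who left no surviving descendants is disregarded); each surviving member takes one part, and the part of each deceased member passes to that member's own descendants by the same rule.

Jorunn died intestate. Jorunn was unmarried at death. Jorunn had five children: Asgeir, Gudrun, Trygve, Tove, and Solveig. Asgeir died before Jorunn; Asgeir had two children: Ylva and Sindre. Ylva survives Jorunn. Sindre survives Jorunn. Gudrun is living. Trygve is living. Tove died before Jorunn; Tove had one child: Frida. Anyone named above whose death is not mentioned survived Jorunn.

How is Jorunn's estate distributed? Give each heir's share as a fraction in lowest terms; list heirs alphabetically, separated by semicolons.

Frida 1/5; Gudrun 1/5; Sindre 1/10; Solveig 1/5; Trygve 1/5; Ylva 1/10

There is no surviving spouse, so the entire estate passes to Jorunn's descendants per stirpes.
The estate is divided into 5 equal shares of 1/5 among Asgeir, Gudrun, Trygve, Tove, Solveig.
Asgeir predeceased; the 1/5 allotted to Asgeir's branch passes to Asgeir's issue by representation.
The 1/5 is divided into 2 equal shares of 1/10 among Ylva, Sindre.
Ylva is living and takes 1/10.
Sindre is living and takes 1/10.
Gudrun is living and takes 1/5.
Trygve is living and takes 1/5.
Tove predeceased; the 1/5 allotted to Tove's branch passes to Tove's issue by representation.
Frida is the sole taker at this level and receives the full 1/5.
Solveig is living and takes 1/5.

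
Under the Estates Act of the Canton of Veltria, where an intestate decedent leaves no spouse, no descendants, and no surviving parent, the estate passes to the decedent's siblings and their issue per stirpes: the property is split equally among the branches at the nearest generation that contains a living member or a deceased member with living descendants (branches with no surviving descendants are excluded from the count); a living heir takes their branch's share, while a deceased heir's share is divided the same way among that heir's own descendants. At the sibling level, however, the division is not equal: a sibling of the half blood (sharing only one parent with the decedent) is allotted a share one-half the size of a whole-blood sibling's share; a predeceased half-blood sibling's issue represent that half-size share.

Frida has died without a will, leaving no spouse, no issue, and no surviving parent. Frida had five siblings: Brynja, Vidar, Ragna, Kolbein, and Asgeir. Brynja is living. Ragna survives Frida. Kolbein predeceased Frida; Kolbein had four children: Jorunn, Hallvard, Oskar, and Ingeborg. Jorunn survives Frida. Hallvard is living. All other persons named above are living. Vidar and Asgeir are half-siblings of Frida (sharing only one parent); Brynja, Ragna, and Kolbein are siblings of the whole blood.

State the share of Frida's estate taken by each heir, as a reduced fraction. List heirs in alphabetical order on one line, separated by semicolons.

Asgeir 1/8; Brynja 1/4; Hallvard 1/16; Ingeborg 1/16; Jorunn 1/16; Oskar 1/16; Ragna 1/4; Vidar 1/8

No spouse, descendants, or parent survives, so the estate passes to Frida's siblings per stirpes.
Half-blood siblings count for one-half the weight of whole-blood siblings at the initial division.
Dividing 1 in proportion to weights (total weight 4): Brynja (weight 1) → 1/4; Vidar (weight 1/2) → 1/8; Ragna (weight 1) → 1/4; Kolbein (weight 1) → 1/4; Asgeir (weight 1/2) → 1/8.
Brynja is living and takes 1/4.
Vidar is living and takes 1/8.
Ragna is living and takes 1/4.
Kolbein predeceased; the 1/4 allotted to Kolbein's branch passes to Kolbein's issue by representation.
The 1/4 is divided into 4 equal shares of 1/16 among Jorunn, Hallvard, Oskar, Ingeborg.
Jorunn is living and takes 1/16.
Hallvard is living and takes 1/16.
Oskar is living and takes 1/16.
Ingeborg is living and takes 1/16.
Asgeir is living and takes 1/8.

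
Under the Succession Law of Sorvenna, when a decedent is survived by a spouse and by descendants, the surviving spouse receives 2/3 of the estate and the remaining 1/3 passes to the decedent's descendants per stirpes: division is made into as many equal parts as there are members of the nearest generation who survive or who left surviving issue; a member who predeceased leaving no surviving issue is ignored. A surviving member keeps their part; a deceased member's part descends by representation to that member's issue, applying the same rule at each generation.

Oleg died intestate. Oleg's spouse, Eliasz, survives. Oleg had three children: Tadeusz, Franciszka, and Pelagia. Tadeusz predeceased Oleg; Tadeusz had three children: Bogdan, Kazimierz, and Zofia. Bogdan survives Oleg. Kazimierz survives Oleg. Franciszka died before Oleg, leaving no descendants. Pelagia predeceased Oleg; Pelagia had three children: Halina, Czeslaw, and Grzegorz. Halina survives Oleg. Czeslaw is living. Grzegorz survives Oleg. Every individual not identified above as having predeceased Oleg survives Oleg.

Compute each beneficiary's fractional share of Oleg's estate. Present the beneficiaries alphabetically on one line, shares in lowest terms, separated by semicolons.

Bogdan 1/18; Czeslaw 1/18; Eliasz 2/3; Grzegorz 1/18; Halina 1/18; Kazimierz 1/18; Zofia 1/18

Eliasz, as surviving spouse, takes 2/3.
The remaining 1/3 passes to Oleg's descendants per stirpes.
Franciszka left no surviving issue, so that branch lapses and is disregarded.
The 1/3 is divided into 2 equal shares of 1/6 among Tadeusz, Pelagia.
Tadeusz predeceased; the 1/6 allotted to Tadeusz's branch passes to Tadeusz's issue by representation.
The 1/6 is divided into 3 equal shares of 1/18 among Bogdan, Kazimierz, Zofia.
Bogdan is living and takes 1/18.
Kazimierz is living and takes 1/18.
Zofia is living and takes 1/18.
Pelagia predeceased; the 1/6 allotted to Pelagia's branch passes to Pelagia's issue by representation.
The 1/6 is divided into 3 equal shares of 1/18 among Halina, Czeslaw, Grzegorz.
Halina is living and takes 1/18.
Czeslaw is living and takes 1/18.
Grzegorz is living and takes 1/18.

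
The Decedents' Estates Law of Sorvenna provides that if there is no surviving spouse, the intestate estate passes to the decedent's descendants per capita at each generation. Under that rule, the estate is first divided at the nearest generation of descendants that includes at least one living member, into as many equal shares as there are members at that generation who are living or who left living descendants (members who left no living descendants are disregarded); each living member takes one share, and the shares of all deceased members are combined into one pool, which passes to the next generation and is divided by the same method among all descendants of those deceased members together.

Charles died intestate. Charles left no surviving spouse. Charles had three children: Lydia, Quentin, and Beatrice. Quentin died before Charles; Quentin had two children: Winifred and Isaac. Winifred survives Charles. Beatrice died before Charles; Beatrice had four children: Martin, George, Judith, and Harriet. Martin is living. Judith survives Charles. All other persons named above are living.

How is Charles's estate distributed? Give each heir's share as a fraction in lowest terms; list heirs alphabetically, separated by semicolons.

George 1/9; Harriet 1/9; Isaac 1/9; Judith 1/9; Lydia 1/3; Martin 1/9; Winifred 1/9

There is no surviving spouse, so the entire estate passes to Charles's descendants per capita at each generation.
At generation 1 (Lydia, Quentin, Beatrice) there are 3 shares of (1)/3 = 1/3 each.
Living: Lydia — each takes 1/3.
Deceased: Quentin and Beatrice. Their combined 2/3 is pooled and carried to generation 2.
At generation 2 (Winifred, Isaac, Martin, George, Judith, Harriet) there are 6 shares of (2/3)/6 = 1/9 each.
Living: Winifred, Isaac, Martin, George, Judith, and Harriet — each takes 1/9.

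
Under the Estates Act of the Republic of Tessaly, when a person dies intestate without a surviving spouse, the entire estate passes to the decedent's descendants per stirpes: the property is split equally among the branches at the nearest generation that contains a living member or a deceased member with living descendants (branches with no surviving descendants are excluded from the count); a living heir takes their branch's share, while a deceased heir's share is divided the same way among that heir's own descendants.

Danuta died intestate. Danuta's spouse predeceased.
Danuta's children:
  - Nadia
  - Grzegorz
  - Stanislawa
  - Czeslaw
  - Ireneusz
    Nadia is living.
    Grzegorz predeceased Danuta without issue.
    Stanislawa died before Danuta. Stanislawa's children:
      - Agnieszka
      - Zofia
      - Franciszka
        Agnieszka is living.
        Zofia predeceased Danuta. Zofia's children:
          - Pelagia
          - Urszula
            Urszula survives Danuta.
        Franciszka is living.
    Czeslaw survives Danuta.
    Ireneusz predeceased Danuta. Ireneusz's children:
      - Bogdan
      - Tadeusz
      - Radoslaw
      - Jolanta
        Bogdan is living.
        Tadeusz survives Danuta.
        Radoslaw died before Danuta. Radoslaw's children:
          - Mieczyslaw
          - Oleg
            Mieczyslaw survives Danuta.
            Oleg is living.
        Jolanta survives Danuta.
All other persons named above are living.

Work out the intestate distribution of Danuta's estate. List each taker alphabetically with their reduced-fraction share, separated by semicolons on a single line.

Agnieszka 1/12; Bogdan 1/16; Czeslaw 1/4; Franciszka 1/12; Jolanta 1/16; Mieczyslaw 1/32; Nadia 1/4; Oleg 1/32; Pelagia 1/24; Tadeusz 1/16; Urszula 1/24

There is no surviving spouse, so the entire estate passes to Danuta's descendants per stirpes.
Grzegorz left no surviving issue, so that branch lapses and is disregarded.
The estate is divided into 4 equal shares of 1/4 among Nadia, Stanislawa, Czeslaw, Ireneusz.
Nadia is living and takes 1/4.
Stanislawa predeceased; the 1/4 allotted to Stanislawa's branch passes to Stanislawa's issue by representation.
The 1/4 is divided into 3 equal shares of 1/12 among Agnieszka, Zofia, Franciszka.
Agnieszka is living and takes 1/12.
Zofia predeceased; the 1/12 allotted to Zofia's branch passes to Zofia's issue by representation.
The 1/12 is divided into 2 equal shares of 1/24 among Pelagia, Urszula.
Pelagia is living and takes 1/24.
Urszula is living and takes 1/24.
Franciszka is living and takes 1/12.
Czeslaw is living and takes 1/4.
Ireneusz predeceased; the 1/4 allotted to Ireneusz's branch passes to Ireneusz's issue by representation.
The 1/4 is divided into 4 equal shares of 1/16 among Bogdan, Tadeusz, Radoslaw, Jolanta.
Bogdan is living and takes 1/16.
Tadeusz is living and takes 1/16.
Radoslaw predeceased; the 1/16 allotted to Radoslaw's branch passes to Radoslaw's issue by representation.
The 1/16 is divided into 2 equal shares of 1/32 among Mieczyslaw, Oleg.
Mieczyslaw is living and takes 1/32.
Oleg is living and takes 1/32.
Jolanta is living and takes 1/16.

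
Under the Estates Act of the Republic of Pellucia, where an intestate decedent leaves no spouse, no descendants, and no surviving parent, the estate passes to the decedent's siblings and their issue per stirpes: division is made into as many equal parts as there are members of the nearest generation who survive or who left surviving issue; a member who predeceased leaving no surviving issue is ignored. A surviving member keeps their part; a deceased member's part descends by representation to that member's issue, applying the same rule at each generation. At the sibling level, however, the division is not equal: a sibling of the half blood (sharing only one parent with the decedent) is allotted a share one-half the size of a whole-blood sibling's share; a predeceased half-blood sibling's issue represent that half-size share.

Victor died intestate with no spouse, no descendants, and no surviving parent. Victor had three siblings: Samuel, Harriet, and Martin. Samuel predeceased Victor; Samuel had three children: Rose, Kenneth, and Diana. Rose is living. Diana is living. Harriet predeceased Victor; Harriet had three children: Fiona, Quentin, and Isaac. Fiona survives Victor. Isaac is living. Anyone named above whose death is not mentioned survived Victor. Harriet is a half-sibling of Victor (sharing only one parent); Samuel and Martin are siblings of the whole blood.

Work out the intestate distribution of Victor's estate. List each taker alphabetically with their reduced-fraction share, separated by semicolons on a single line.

No spouse, descendants, or parent survives, so the estate passes to Victor's siblings per stirpes.
Half-blood siblings count for one-half the weight of whole-blood siblings at the initial division.
Dividing 1 in proportion to weights (total weight 5/2): Samuel (weight 1) → 2/5; Harriet (weight 1/2) → 1/5; Martin (weight 1) → 2/5.
Samuel predeceased; the 2/5 allotted to Samuel's branch passes to Samuel's issue by representation.
The 2/5 is divided into 3 equal shares of 2/15 among Rose, Kenneth, Diana.
Rose is living and takes 2/15.
Kenneth is living and takes 2/15.
Diana is living and takes 2/15.
Harriet predeceased; the 1/5 allotted to Harriet's branch passes to Harriet's issue by representation.
The 1/5 is divided into 3 equal shares of 1/15 among Fiona, Quentin, Isaac.
Fiona is living and takes 1/15.
Quentin is living and takes 1/15.
Isaac is living and takes 1/15.
Martin is living and takes 2/5.

Diana 2/15; Fiona 1/15; Isaac 1/15; Kenneth 2/15; Martin 2/5; Quentin 1/15; Rose 2/15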